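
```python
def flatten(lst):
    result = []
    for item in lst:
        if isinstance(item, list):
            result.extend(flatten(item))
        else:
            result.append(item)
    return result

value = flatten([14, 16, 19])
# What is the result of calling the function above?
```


flatten([14, 16, 19])
Processing each element:
  14 is not a list -> append 14
  16 is not a list -> append 16
  19 is not a list -> append 19
= [14, 16, 19]


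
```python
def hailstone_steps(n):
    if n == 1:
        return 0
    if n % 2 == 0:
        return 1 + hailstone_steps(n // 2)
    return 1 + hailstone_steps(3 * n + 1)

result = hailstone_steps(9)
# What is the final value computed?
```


hailstone_steps(9)
9 is odd -> 3*9+1 = 28 -> hailstone_steps(28)
28 is even -> hailstone_steps(14)
14 is even -> hailstone_steps(7)
7 is odd -> 3*7+1 = 22 -> hailstone_steps(22)
22 is even -> hailstone_steps(11)
11 is odd -> 3*11+1 = 34 -> hailstone_steps(34)
34 is even -> hailstone_steps(17)
17 is odd -> 3*17+1 = 52 -> hailstone_steps(52)
52 is even -> hailstone_steps(26)
26 is even -> hailstone_steps(13)
13 is odd -> 3*13+1 = 40 -> hailstone_steps(40)
40 is even -> hailstone_steps(20)
20 is even -> hailstone_steps(10)
10 is even -> hailstone_steps(5)
5 is odd -> 3*5+1 = 16 -> hailstone_steps(16)
16 is even -> hailstone_steps(8)
8 is even -> hailstone_steps(4)
4 is even -> hailstone_steps(2)
2 is even -> hailstone_steps(1)
Reached 1 after 19 steps
= 19


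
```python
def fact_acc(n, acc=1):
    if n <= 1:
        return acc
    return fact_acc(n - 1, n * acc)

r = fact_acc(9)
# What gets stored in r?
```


fact_acc(9, 1)
= fact_acc(8, 9 * 1) = fact_acc(8, 9)
= fact_acc(7, 8 * 9) = fact_acc(7, 72)
= fact_acc(6, 7 * 72) = fact_acc(6, 504)
= fact_acc(5, 6 * 504) = fact_acc(5, 3024)
= fact_acc(4, 5 * 3024) = fact_acc(4, 15120)
= fact_acc(3, 4 * 15120) = fact_acc(3, 60480)
= fact_acc(2, 3 * 60480) = fact_acc(2, 181440)
= fact_acc(1, 2 * 181440) = fact_acc(1, 362880)
n <= 1, return acc = 362880


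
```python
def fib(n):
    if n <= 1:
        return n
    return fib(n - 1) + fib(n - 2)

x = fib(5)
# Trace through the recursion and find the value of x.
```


fib(5)
= fib(4) + fib(3)
= (fib(3) + fib(2)) + fib(3)
Computing bottom-up: fib(0)=0, fib(1)=1, fib(2)=1, fib(3)=2, fib(4)=3, fib(5)=5
= 5


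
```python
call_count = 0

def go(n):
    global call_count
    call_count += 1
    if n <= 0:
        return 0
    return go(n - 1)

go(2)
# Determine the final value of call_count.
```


go(2) calls go(1) calls ... calls go(0)
Total calls: 2 + 1 (for base case) = 3


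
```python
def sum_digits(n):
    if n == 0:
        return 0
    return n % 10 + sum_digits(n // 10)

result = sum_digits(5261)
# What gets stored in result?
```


sum_digits(5261)
= 1 + sum_digits(526)
= 1 + 6 + sum_digits(52)
= 1 + 6 + 2 + sum_digits(5)
= 1 + 6 + 2 + 5 + sum_digits(0)
= 1 + 6 + 2 + 5 + 0
= 14


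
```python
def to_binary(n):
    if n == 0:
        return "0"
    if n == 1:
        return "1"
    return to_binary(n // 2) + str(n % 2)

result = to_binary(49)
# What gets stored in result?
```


to_binary(49)
= to_binary(24) + "1"
= to_binary(12) + "0" + "1"
= to_binary(6) + "0" + "0" + "1"
= to_binary(3) + "0" + "0" + "0" + "1"
= to_binary(1) + "1" + "0" + "0" + "0" + "1"
= "1" + "1" + "0" + "0" + "0" + "1"
= "110001"


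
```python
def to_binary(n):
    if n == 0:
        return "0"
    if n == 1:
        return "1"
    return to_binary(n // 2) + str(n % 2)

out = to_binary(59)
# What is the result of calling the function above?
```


to_binary(59)
= to_binary(29) + "1"
= to_binary(14) + "1" + "1"
= to_binary(7) + "0" + "1" + "1"
= to_binary(3) + "1" + "0" + "1" + "1"
= to_binary(1) + "1" + "1" + "0" + "1" + "1"
= "1" + "1" + "1" + "0" + "1" + "1"
= "111011"


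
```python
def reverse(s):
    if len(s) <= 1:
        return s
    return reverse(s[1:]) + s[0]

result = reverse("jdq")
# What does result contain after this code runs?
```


reverse("jdq")
= reverse("dq") + "j"
= reverse("q") + "d" + "j"
= "q" + "d" + "j"
= "qdj"


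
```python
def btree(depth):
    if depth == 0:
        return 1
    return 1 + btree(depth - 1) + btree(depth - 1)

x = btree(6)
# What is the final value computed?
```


btree(6)
= 1 + btree(5) + btree(5)
= 1 + 2 * btree(5)
btree(k) = 2^(k+1) - 1
btree(0) = 1
btree(1) = 3
btree(2) = 7
btree(3) = 15
btree(4) = 31
btree(6) = 2^7 - 1 = 127


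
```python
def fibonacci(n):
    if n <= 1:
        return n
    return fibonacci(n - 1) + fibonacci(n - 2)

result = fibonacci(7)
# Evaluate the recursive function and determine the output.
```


fibonacci(7)
= fibonacci(6) + fibonacci(5)
= (fibonacci(5) + fibonacci(4)) + fibonacci(5)
Computing bottom-up: fibonacci(0)=0, fibonacci(1)=1, fibonacci(2)=1, fibonacci(3)=2, fibonacci(4)=3, fibonacci(5)=5, fibonacci(6)=8, fibonacci(7)=13
= 13


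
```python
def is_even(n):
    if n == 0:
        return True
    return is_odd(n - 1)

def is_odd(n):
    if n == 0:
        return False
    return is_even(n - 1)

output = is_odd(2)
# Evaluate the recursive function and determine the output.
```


is_odd(2)
= is_even(1)
= is_odd(0)
n == 0: return False
= False


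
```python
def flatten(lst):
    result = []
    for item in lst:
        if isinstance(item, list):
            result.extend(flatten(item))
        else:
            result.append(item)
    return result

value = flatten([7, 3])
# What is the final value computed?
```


flatten([7, 3])
Processing each element:
  7 is not a list -> append 7
  3 is not a list -> append 3
= [7, 3]


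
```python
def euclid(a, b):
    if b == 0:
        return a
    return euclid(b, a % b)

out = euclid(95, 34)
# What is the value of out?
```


euclid(95, 34)
= euclid(34, 95 % 34) = euclid(34, 27)
= euclid(27, 34 % 27) = euclid(27, 7)
= euclid(7, 27 % 7) = euclid(7, 6)
= euclid(6, 7 % 6) = euclid(6, 1)
= euclid(1, 6 % 1) = euclid(1, 0)
b == 0, return a = 1


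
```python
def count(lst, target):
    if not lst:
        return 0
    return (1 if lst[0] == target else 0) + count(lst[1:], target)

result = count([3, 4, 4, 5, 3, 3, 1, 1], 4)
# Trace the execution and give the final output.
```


count([3, 4, 4, 5, 3, 3, 1, 1], 4)
lst[0]=3 != 4: 0 + count([4, 4, 5, 3, 3, 1, 1], 4)
lst[0]=4 == 4: 1 + count([4, 5, 3, 3, 1, 1], 4)
lst[0]=4 == 4: 1 + count([5, 3, 3, 1, 1], 4)
lst[0]=5 != 4: 0 + count([3, 3, 1, 1], 4)
lst[0]=3 != 4: 0 + count([3, 1, 1], 4)
lst[0]=3 != 4: 0 + count([1, 1], 4)
lst[0]=1 != 4: 0 + count([1], 4)
lst[0]=1 != 4: 0 + count([], 4)
= 2


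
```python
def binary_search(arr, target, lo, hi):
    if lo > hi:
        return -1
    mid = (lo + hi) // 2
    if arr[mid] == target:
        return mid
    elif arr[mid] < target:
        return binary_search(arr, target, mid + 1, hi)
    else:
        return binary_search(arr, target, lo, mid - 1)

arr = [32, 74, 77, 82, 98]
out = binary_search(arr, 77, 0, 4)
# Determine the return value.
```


binary_search(arr, 77, 0, 4)
lo=0, hi=4, mid=2, arr[mid]=77
arr[2] == 77, found at index 2
= 2


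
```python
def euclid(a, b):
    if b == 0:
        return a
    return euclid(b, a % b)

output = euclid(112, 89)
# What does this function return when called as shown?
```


euclid(112, 89)
= euclid(89, 112 % 89) = euclid(89, 23)
= euclid(23, 89 % 23) = euclid(23, 20)
= euclid(20, 23 % 20) = euclid(20, 3)
= euclid(3, 20 % 3) = euclid(3, 2)
= euclid(2, 3 % 2) = euclid(2, 1)
= euclid(1, 2 % 1) = euclid(1, 0)
b == 0, return a = 1


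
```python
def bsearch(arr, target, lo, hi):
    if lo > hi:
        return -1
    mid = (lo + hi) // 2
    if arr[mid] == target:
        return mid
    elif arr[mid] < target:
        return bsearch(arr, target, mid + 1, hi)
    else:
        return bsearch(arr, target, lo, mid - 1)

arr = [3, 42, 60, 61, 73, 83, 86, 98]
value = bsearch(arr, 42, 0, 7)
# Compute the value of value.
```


bsearch(arr, 42, 0, 7)
lo=0, hi=7, mid=3, arr[mid]=61
61 > 42, search left half
lo=0, hi=2, mid=1, arr[mid]=42
arr[1] == 42, found at index 1
= 1


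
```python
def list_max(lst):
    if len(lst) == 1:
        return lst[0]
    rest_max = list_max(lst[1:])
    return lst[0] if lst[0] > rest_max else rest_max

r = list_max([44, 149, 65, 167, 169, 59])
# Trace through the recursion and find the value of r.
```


list_max([44, 149, 65, 167, 169, 59])
= compare 44 with list_max([149, 65, 167, 169, 59])
= compare 149 with list_max([65, 167, 169, 59])
= compare 65 with list_max([167, 169, 59])
= compare 167 with list_max([169, 59])
= compare 169 with list_max([59])
Base: list_max([59]) = 59
compare 169 with 59: max = 169
compare 167 with 169: max = 169
compare 65 with 169: max = 169
compare 149 with 169: max = 169
compare 44 with 169: max = 169
= 169


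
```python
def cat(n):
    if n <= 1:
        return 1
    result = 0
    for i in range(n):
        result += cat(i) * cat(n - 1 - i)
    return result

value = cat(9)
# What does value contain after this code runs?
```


cat(9)
= sum of cat(i) * cat(9-1-i) for i in 0..8
First compute sub-values bottom-up:
  cat(0) = 1, cat(1) = 1
  cat(2) = 1*1 + 1*1 = 2
  cat(3) = 1*2 + 1*1 + 2*1 = 5
  cat(4) = 1*5 + 1*2 + 2*1 + 5*1 = 14
  cat(5) = 1*14 + 1*5 + 2*2 + 5*1 + 14*1 = 42
  cat(6) = 1*42 + 1*14 + 2*5 + 5*2 + 14*1 + 42*1 = 132
  cat(7) = 1*132 + 1*42 + 2*14 + 5*5 + 14*2 + 42*1 + 132*1 = 429
  cat(8) = 1*429 + 1*132 + 2*42 + 5*14 + 14*5 + 42*2 + 132*1 + 429*1 = 1430
Now cat(9):
  cat(0)*cat(8) = 1*1430 = 1430
  cat(1)*cat(7) = 1*429 = 429
  cat(2)*cat(6) = 2*132 = 264
  cat(3)*cat(5) = 5*42 = 210
  cat(4)*cat(4) = 14*14 = 196
  cat(5)*cat(3) = 42*5 = 210
  cat(6)*cat(2) = 132*2 = 264
  cat(7)*cat(1) = 429*1 = 429
  cat(8)*cat(0) = 1430*1 = 1430
= 1430 + 429 + 264 + 210 + 196 + 210 + 264 + 429 + 1430
= 4862


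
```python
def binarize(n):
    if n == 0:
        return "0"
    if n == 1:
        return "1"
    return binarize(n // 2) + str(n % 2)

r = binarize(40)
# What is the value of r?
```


binarize(40)
= binarize(20) + "0"
= binarize(10) + "0" + "0"
= binarize(5) + "0" + "0" + "0"
= binarize(2) + "1" + "0" + "0" + "0"
= binarize(1) + "0" + "1" + "0" + "0" + "0"
= "1" + "0" + "1" + "0" + "0" + "0"
= "101000"


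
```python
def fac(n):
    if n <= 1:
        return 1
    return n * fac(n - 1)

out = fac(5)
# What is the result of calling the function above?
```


fac(5)
= 5 * fac(4)
= 5 * 4 * fac(3)
= 5 * 4 * 3 * fac(2)
= 5 * 4 * 3 * 2 * fac(1)
= 5 * 4 * 3 * 2 * 1
= 120


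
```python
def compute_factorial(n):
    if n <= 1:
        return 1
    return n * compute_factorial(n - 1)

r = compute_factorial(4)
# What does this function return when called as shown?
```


compute_factorial(4)
= 4 * compute_factorial(3)
= 4 * 3 * compute_factorial(2)
= 4 * 3 * 2 * compute_factorial(1)
= 4 * 3 * 2 * 1
= 24


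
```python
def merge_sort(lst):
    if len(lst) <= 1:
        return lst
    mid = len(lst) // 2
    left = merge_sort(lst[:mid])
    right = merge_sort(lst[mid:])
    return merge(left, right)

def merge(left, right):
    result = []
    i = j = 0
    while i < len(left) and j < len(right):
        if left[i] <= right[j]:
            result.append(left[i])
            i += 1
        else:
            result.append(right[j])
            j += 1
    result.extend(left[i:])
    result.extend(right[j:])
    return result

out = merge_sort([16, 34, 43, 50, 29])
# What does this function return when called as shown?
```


merge_sort([16, 34, 43, 50, 29])
Split into [16, 34] and [43, 50, 29]
Left sorted: [16, 34]
Right sorted: [29, 43, 50]
Merge [16, 34] and [29, 43, 50]
= [16, 29, 34, 43, 50]


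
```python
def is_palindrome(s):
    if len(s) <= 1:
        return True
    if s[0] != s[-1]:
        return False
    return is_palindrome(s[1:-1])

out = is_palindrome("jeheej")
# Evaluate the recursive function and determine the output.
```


is_palindrome("jeheej")
"jeheej": s[0]='j' == s[-1]='j' -> is_palindrome("ehee")
"ehee": s[0]='e' == s[-1]='e' -> is_palindrome("he")
"he": s[0]='h' != s[-1]='e' -> False
= False


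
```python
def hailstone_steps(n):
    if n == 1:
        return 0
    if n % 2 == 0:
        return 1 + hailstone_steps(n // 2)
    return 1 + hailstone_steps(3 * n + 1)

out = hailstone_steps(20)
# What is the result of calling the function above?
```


hailstone_steps(20)
20 is even -> hailstone_steps(10)
10 is even -> hailstone_steps(5)
5 is odd -> 3*5+1 = 16 -> hailstone_steps(16)
16 is even -> hailstone_steps(8)
8 is even -> hailstone_steps(4)
4 is even -> hailstone_steps(2)
2 is even -> hailstone_steps(1)
Reached 1 after 7 steps
= 7


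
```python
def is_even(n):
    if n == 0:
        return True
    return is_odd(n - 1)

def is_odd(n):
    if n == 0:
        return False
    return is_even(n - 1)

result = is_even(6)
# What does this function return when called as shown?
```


is_even(6)
= is_odd(5)
= is_even(4)
= is_odd(3)
= is_even(2)
= is_odd(1)
= is_even(0)
n == 0: return True
= True


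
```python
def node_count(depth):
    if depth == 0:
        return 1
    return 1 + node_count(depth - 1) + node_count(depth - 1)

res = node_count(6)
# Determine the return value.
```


node_count(6)
= 1 + node_count(5) + node_count(5)
= 1 + 2 * node_count(5)
node_count(k) = 2^(k+1) - 1
node_count(0) = 1
node_count(1) = 3
node_count(2) = 7
node_count(3) = 15
node_count(4) = 31
node_count(6) = 2^7 - 1 = 127


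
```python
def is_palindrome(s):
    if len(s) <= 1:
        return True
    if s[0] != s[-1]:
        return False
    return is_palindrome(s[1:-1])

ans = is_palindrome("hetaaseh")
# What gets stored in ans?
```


is_palindrome("hetaaseh")
"hetaaseh": s[0]='h' == s[-1]='h' -> is_palindrome("etaase")
"etaase": s[0]='e' == s[-1]='e' -> is_palindrome("taas")
"taas": s[0]='t' != s[-1]='s' -> False
= False


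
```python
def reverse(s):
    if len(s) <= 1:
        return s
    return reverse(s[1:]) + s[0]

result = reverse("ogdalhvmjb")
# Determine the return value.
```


reverse("ogdalhvmjb")
= reverse("gdalhvmjb") + "o"
= reverse("dalhvmjb") + "g" + "o"
= reverse("alhvmjb") + "d" + "g" + "o"
= reverse("lhvmjb") + "a" + "d" + "g" + "o"
= reverse("hvmjb") + "l" + "a" + "d" + "g" + "o"
= reverse("vmjb") + "h" + "l" + "a" + "d" + "g" + "o"
= reverse("mjb") + "v" + "h" + "l" + "a" + "d" + "g" + "o"
= reverse("jb") + "m" + "v" + "h" + "l" + "a" + "d" + "g" + "o"
= reverse("b") + "j" + "m" + "v" + "h" + "l" + "a" + "d" + "g" + "o"
= "b" + "j" + "m" + "v" + "h" + "l" + "a" + "d" + "g" + "o"
= "bjmvhladgo"


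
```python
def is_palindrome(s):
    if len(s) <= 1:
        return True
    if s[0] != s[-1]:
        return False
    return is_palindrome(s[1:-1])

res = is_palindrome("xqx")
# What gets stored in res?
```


is_palindrome("xqx")
"xqx": s[0]='x' == s[-1]='x' -> is_palindrome("q")
"q": len <= 1 -> True
= True


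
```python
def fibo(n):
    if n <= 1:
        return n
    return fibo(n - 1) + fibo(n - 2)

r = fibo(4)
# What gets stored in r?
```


fibo(4)
= fibo(3) + fibo(2)
= (fibo(2) + fibo(1)) + fibo(2)
Computing bottom-up: fibo(0)=0, fibo(1)=1, fibo(2)=1, fibo(3)=2, fibo(4)=3
= 3


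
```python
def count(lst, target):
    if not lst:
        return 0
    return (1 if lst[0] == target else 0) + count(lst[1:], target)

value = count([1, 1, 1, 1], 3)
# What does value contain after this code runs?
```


count([1, 1, 1, 1], 3)
lst[0]=1 != 3: 0 + count([1, 1, 1], 3)
lst[0]=1 != 3: 0 + count([1, 1], 3)
lst[0]=1 != 3: 0 + count([1], 3)
lst[0]=1 != 3: 0 + count([], 3)
= 0


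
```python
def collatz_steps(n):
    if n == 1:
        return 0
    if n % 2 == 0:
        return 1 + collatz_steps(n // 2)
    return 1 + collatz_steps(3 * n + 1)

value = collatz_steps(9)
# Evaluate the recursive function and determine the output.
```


collatz_steps(9)
9 is odd -> 3*9+1 = 28 -> collatz_steps(28)
28 is even -> collatz_steps(14)
14 is even -> collatz_steps(7)
7 is odd -> 3*7+1 = 22 -> collatz_steps(22)
22 is even -> collatz_steps(11)
11 is odd -> 3*11+1 = 34 -> collatz_steps(34)
34 is even -> collatz_steps(17)
17 is odd -> 3*17+1 = 52 -> collatz_steps(52)
52 is even -> collatz_steps(26)
26 is even -> collatz_steps(13)
13 is odd -> 3*13+1 = 40 -> collatz_steps(40)
40 is even -> collatz_steps(20)
20 is even -> collatz_steps(10)
10 is even -> collatz_steps(5)
5 is odd -> 3*5+1 = 16 -> collatz_steps(16)
16 is even -> collatz_steps(8)
8 is even -> collatz_steps(4)
4 is even -> collatz_steps(2)
2 is even -> collatz_steps(1)
Reached 1 after 19 steps
= 19


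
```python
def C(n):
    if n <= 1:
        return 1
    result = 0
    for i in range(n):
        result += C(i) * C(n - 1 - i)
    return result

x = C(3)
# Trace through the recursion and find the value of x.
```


C(3)
= sum of C(i) * C(3-1-i) for i in 0..2
First compute sub-values bottom-up:
  C(0) = 1, C(1) = 1
  C(2) = 1*1 + 1*1 = 2
Now C(3):
  C(0)*C(2) = 1*2 = 2
  C(1)*C(1) = 1*1 = 1
  C(2)*C(0) = 2*1 = 2
= 2 + 1 + 2
= 5


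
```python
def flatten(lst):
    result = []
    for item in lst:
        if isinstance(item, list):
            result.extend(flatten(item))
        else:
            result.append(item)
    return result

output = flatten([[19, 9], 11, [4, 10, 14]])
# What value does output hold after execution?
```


flatten([[19, 9], 11, [4, 10, 14]])
Processing each element:
  [19, 9] is a list -> flatten recursively -> [19, 9]
  11 is not a list -> append 11
  [4, 10, 14] is a list -> flatten recursively -> [4, 10, 14]
= [19, 9, 11, 4, 10, 14]


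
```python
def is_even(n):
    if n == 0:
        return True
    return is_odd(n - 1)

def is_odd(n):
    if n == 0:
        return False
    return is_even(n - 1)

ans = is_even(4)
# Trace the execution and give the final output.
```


is_even(4)
= is_odd(3)
= is_even(2)
= is_odd(1)
= is_even(0)
n == 0: return True
= True


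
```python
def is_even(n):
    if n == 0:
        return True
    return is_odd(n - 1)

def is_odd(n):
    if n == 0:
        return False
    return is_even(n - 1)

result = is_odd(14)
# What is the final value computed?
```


is_odd(14)
= is_even(13)
= is_odd(12)
= is_even(11)
= is_odd(10)
= is_even(9)
= is_odd(8)
= is_even(7)
= is_odd(6)
= is_even(5)
= is_odd(4)
= is_even(3)
= is_odd(2)
= is_even(1)
= is_odd(0)
n == 0: return False
= False


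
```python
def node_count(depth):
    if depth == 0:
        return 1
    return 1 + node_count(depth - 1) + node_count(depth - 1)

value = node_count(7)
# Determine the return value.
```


node_count(7)
= 1 + node_count(6) + node_count(6)
= 1 + 2 * node_count(6)
node_count(k) = 2^(k+1) - 1
node_count(0) = 1
node_count(1) = 3
node_count(2) = 7
node_count(3) = 15
node_count(4) = 31
node_count(7) = 2^8 - 1 = 255


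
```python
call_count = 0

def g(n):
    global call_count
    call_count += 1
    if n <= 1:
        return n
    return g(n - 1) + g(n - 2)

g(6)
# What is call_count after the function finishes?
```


g(6) calls g(5) and g(4); each non-base call branches into two more.
Let C(k) = total number of calls made by g(k), including the call to g(k) itself.
Base cases: C(0) = 1, C(1) = 1
Recurrence: C(k) = 1 + C(k-1) + C(k-2)
  C(2) = 1 + C(1) + C(0) = 1 + 1 + 1 = 3
  C(3) = 1 + C(2) + C(1) = 1 + 3 + 1 = 5
  C(4) = 1 + C(3) + C(2) = 1 + 5 + 3 = 9
  C(5) = 1 + C(4) + C(3) = 1 + 9 + 5 = 15
  C(6) = 1 + C(5) + C(4) = 1 + 15 + 9 = 25
Total calls = C(6) = 25


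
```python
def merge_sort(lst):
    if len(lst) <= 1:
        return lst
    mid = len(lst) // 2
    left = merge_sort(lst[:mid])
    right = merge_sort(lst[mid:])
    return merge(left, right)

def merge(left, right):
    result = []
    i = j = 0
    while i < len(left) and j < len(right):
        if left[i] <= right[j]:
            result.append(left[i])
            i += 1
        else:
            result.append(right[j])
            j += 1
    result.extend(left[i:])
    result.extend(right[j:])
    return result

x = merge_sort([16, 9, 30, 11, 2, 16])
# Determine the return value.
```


merge_sort([16, 9, 30, 11, 2, 16])
Split into [16, 9, 30] and [11, 2, 16]
Left sorted: [9, 16, 30]
Right sorted: [2, 11, 16]
Merge [9, 16, 30] and [2, 11, 16]
= [2, 9, 11, 16, 16, 30]


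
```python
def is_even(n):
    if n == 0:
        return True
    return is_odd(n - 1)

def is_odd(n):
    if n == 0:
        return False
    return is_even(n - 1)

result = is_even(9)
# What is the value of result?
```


is_even(9)
= is_odd(8)
= is_even(7)
= is_odd(6)
= is_even(5)
= is_odd(4)
= is_even(3)
= is_odd(2)
= is_even(1)
= is_odd(0)
n == 0: return False
= False


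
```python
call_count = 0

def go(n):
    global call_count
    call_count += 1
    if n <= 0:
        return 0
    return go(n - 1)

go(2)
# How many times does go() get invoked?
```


go(2) calls go(1) calls ... calls go(0)
Total calls: 2 + 1 (for base case) = 3


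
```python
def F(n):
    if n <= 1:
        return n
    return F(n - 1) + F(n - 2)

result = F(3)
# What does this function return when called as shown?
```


F(3)
= F(2) + F(1)
Computing bottom-up: F(0)=0, F(1)=1, F(2)=1, F(3)=2
= 2


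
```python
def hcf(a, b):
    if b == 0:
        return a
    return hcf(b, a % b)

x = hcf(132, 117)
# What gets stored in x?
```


hcf(132, 117)
= hcf(117, 132 % 117) = hcf(117, 15)
= hcf(15, 117 % 15) = hcf(15, 12)
= hcf(12, 15 % 12) = hcf(12, 3)
= hcf(3, 12 % 3) = hcf(3, 0)
b == 0, return a = 3


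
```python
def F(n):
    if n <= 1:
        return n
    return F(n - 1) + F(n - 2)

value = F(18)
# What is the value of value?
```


F(18)
= F(17) + F(16)
= (F(16) + F(15)) + F(16)
Computing bottom-up: F(0)=0, F(1)=1, F(2)=1, F(3)=2, F(4)=3, F(5)=5, F(6)=8, F(7)=13, F(8)=21, F(9)=34, F(10)=55, F(11)=89, F(12)=144, F(13)=233, F(14)=377, F(15)=610, F(16)=987, F(17)=1597, F(18)=2584
= 2584


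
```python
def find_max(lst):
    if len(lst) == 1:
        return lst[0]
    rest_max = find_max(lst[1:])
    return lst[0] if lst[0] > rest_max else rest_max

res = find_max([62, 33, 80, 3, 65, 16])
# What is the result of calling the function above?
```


find_max([62, 33, 80, 3, 65, 16])
= compare 62 with find_max([33, 80, 3, 65, 16])
= compare 33 with find_max([80, 3, 65, 16])
= compare 80 with find_max([3, 65, 16])
= compare 3 with find_max([65, 16])
= compare 65 with find_max([16])
Base: find_max([16]) = 16
compare 65 with 16: max = 65
compare 3 with 65: max = 65
compare 80 with 65: max = 80
compare 33 with 80: max = 80
compare 62 with 80: max = 80
= 80


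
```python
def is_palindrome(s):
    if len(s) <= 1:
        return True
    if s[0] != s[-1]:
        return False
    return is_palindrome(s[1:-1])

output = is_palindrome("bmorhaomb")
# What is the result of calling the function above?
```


is_palindrome("bmorhaomb")
"bmorhaomb": s[0]='b' == s[-1]='b' -> is_palindrome("morhaom")
"morhaom": s[0]='m' == s[-1]='m' -> is_palindrome("orhao")
"orhao": s[0]='o' == s[-1]='o' -> is_palindrome("rha")
"rha": s[0]='r' != s[-1]='a' -> False
= False


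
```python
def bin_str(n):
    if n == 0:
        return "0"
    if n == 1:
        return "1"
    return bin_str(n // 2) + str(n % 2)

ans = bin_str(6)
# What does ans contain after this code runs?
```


bin_str(6)
= bin_str(3) + "0"
= bin_str(1) + "1" + "0"
= "1" + "1" + "0"
= "110"


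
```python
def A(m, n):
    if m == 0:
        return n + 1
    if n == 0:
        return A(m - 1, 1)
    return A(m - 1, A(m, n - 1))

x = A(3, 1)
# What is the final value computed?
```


A(3, 1)
= A(2, A(3, 0))
First compute A(3, 0) = 5
= A(2, 5)
= 13


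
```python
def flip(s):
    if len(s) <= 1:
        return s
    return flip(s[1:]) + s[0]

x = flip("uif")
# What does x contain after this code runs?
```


flip("uif")
= flip("if") + "u"
= flip("f") + "i" + "u"
= "f" + "i" + "u"
= "fiu"


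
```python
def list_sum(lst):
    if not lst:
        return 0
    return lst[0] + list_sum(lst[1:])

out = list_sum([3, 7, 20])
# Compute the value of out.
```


list_sum([3, 7, 20])
= 3 + list_sum([7, 20])
= 3 + 7 + list_sum([20])
= 3 + 7 + 20 + list_sum([])
= 3 + 7 + 20 + 0
= 30


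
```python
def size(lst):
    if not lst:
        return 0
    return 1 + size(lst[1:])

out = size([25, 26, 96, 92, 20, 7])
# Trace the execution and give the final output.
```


size([25, 26, 96, 92, 20, 7])
= 1 + size([26, 96, 92, 20, 7])
= 1 + 1 + size([96, 92, 20, 7])
= 1 + 1 + 1 + size([92, 20, 7])
= 1 + 1 + 1 + 1 + size([20, 7])
= 1 + 1 + 1 + 1 + 1 + size([7])
= 1 + 1 + 1 + 1 + 1 + 1 + size([])
= 1 + 1 + 1 + 1 + 1 + 1 + 0
= 6


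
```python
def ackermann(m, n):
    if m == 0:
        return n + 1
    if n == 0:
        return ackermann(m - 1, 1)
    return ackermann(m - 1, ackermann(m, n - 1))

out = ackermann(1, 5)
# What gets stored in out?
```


ackermann(1, 5)
= ackermann(0, ackermann(1, 4))
First compute ackermann(1, 4) = 6
= ackermann(0, 6)
= 7


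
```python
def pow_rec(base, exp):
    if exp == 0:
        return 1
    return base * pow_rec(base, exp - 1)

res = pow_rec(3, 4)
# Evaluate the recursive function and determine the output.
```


pow_rec(3, 4)
= 3 * pow_rec(3, 3)
= 3 * 3 * pow_rec(3, 2)
= 3 * 3 * 3 * pow_rec(3, 1)
= 3 * 3 * 3 * 3 * pow_rec(3, 0)
= 3 * 3 * 3 * 3 * 1
= 81


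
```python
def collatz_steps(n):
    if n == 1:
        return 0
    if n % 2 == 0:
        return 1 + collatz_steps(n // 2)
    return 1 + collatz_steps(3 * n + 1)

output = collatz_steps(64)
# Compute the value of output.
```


collatz_steps(64)
64 is even -> collatz_steps(32)
32 is even -> collatz_steps(16)
16 is even -> collatz_steps(8)
8 is even -> collatz_steps(4)
4 is even -> collatz_steps(2)
2 is even -> collatz_steps(1)
Reached 1 after 6 steps
= 6


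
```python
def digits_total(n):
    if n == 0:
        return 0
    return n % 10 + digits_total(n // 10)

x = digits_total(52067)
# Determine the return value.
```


digits_total(52067)
= 7 + digits_total(5206)
= 7 + 6 + digits_total(520)
= 7 + 6 + 0 + digits_total(52)
= 7 + 6 + 0 + 2 + digits_total(5)
= 7 + 6 + 0 + 2 + 5 + digits_total(0)
= 7 + 6 + 0 + 2 + 5 + 0
= 20


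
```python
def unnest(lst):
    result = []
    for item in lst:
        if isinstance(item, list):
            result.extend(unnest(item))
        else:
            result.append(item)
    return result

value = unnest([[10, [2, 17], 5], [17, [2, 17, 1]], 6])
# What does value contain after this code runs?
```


unnest([[10, [2, 17], 5], [17, [2, 17, 1]], 6])
Processing each element:
  [10, [2, 17], 5] is a list -> unnest recursively -> [10, 2, 17, 5]
  [17, [2, 17, 1]] is a list -> unnest recursively -> [17, 2, 17, 1]
  6 is not a list -> append 6
= [10, 2, 17, 5, 17, 2, 17, 1, 6]


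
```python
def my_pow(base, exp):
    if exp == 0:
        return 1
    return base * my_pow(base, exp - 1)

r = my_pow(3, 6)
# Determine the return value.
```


my_pow(3, 6)
= 3 * my_pow(3, 5)
= 3 * 3 * my_pow(3, 4)
= 3 * 3 * 3 * my_pow(3, 3)
= 3 * 3 * 3 * 3 * my_pow(3, 2)
= 3 * 3 * 3 * 3 * 3 * my_pow(3, 1)
= 3 * 3 * 3 * 3 * 3 * 3 * my_pow(3, 0)
= 3 * 3 * 3 * 3 * 3 * 3 * 1
= 729


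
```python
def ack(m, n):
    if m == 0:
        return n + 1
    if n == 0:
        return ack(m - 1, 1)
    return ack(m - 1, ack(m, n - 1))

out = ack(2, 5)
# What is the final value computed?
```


ack(2, 5)
= ack(1, ack(2, 4))
First compute ack(2, 4) = 11
= ack(1, 11)
= 13


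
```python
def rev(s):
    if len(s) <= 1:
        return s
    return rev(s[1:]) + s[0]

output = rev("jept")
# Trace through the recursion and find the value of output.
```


rev("jept")
= rev("ept") + "j"
= rev("pt") + "e" + "j"
= rev("t") + "p" + "e" + "j"
= "t" + "p" + "e" + "j"
= "tpej"


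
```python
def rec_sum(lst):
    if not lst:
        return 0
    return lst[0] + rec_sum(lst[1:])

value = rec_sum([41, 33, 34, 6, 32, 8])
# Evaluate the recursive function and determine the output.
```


rec_sum([41, 33, 34, 6, 32, 8])
= 41 + rec_sum([33, 34, 6, 32, 8])
= 41 + 33 + rec_sum([34, 6, 32, 8])
= 41 + 33 + 34 + rec_sum([6, 32, 8])
= 41 + 33 + 34 + 6 + rec_sum([32, 8])
= 41 + 33 + 34 + 6 + 32 + rec_sum([8])
= 41 + 33 + 34 + 6 + 32 + 8 + rec_sum([])
= 41 + 33 + 34 + 6 + 32 + 8 + 0
= 154


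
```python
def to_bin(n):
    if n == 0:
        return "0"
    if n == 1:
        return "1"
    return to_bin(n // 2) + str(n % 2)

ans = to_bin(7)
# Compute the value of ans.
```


to_bin(7)
= to_bin(3) + "1"
= to_bin(1) + "1" + "1"
= "1" + "1" + "1"
= "111"


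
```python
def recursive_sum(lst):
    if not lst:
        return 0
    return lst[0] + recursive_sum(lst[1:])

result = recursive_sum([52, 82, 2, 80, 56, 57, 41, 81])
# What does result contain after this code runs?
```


recursive_sum([52, 82, 2, 80, 56, 57, 41, 81])
= 52 + recursive_sum([82, 2, 80, 56, 57, 41, 81])
= 52 + 82 + recursive_sum([2, 80, 56, 57, 41, 81])
= 52 + 82 + 2 + recursive_sum([80, 56, 57, 41, 81])
= 52 + 82 + 2 + 80 + recursive_sum([56, 57, 41, 81])
= 52 + 82 + 2 + 80 + 56 + recursive_sum([57, 41, 81])
= 52 + 82 + 2 + 80 + 56 + 57 + recursive_sum([41, 81])
= 52 + 82 + 2 + 80 + 56 + 57 + 41 + recursive_sum([81])
= 52 + 82 + 2 + 80 + 56 + 57 + 41 + 81 + recursive_sum([])
= 52 + 82 + 2 + 80 + 56 + 57 + 41 + 81 + 0
= 451


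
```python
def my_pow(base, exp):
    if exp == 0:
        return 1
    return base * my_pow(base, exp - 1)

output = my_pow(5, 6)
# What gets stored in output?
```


my_pow(5, 6)
= 5 * my_pow(5, 5)
= 5 * 5 * my_pow(5, 4)
= 5 * 5 * 5 * my_pow(5, 3)
= 5 * 5 * 5 * 5 * my_pow(5, 2)
= 5 * 5 * 5 * 5 * 5 * my_pow(5, 1)
= 5 * 5 * 5 * 5 * 5 * 5 * my_pow(5, 0)
= 5 * 5 * 5 * 5 * 5 * 5 * 1
= 15625


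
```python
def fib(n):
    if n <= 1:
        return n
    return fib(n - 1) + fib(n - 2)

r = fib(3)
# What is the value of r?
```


fib(3)
= fib(2) + fib(1)
Computing bottom-up: fib(0)=0, fib(1)=1, fib(2)=1, fib(3)=2
= 2


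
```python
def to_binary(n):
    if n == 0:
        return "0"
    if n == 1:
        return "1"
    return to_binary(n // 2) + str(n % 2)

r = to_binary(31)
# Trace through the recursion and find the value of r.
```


to_binary(31)
= to_binary(15) + "1"
= to_binary(7) + "1" + "1"
= to_binary(3) + "1" + "1" + "1"
= to_binary(1) + "1" + "1" + "1" + "1"
= "1" + "1" + "1" + "1" + "1"
= "11111"


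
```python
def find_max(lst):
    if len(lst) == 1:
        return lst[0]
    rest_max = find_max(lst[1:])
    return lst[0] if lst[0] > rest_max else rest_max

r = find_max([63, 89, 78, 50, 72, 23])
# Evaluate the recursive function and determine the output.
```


find_max([63, 89, 78, 50, 72, 23])
= compare 63 with find_max([89, 78, 50, 72, 23])
= compare 89 with find_max([78, 50, 72, 23])
= compare 78 with find_max([50, 72, 23])
= compare 50 with find_max([72, 23])
= compare 72 with find_max([23])
Base: find_max([23]) = 23
compare 72 with 23: max = 72
compare 50 with 72: max = 72
compare 78 with 72: max = 78
compare 89 with 78: max = 89
compare 63 with 89: max = 89
= 89


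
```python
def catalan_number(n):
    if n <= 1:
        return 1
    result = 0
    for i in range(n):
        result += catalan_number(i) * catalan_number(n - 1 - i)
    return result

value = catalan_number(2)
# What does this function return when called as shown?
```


catalan_number(2)
= sum of catalan_number(i) * catalan_number(2-1-i) for i in 0..1
  catalan_number(0)*catalan_number(1) = 1*1 = 1
  catalan_number(1)*catalan_number(0) = 1*1 = 1
= 1 + 1
= 2


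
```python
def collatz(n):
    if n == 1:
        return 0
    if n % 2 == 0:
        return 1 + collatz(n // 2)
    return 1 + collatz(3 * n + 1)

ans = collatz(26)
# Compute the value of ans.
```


collatz(26)
26 is even -> collatz(13)
13 is odd -> 3*13+1 = 40 -> collatz(40)
40 is even -> collatz(20)
20 is even -> collatz(10)
10 is even -> collatz(5)
5 is odd -> 3*5+1 = 16 -> collatz(16)
16 is even -> collatz(8)
8 is even -> collatz(4)
4 is even -> collatz(2)
2 is even -> collatz(1)
Reached 1 after 10 steps
= 10


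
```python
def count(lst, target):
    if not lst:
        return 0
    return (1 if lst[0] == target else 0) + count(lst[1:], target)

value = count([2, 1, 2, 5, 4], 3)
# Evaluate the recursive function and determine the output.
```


count([2, 1, 2, 5, 4], 3)
lst[0]=2 != 3: 0 + count([1, 2, 5, 4], 3)
lst[0]=1 != 3: 0 + count([2, 5, 4], 3)
lst[0]=2 != 3: 0 + count([5, 4], 3)
lst[0]=5 != 3: 0 + count([4], 3)
lst[0]=4 != 3: 0 + count([], 3)
= 0


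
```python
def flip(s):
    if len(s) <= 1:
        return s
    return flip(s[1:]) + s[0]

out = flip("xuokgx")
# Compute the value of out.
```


flip("xuokgx")
= flip("uokgx") + "x"
= flip("okgx") + "u" + "x"
= flip("kgx") + "o" + "u" + "x"
= flip("gx") + "k" + "o" + "u" + "x"
= flip("x") + "g" + "k" + "o" + "u" + "x"
= "x" + "g" + "k" + "o" + "u" + "x"
= "xgkoux"


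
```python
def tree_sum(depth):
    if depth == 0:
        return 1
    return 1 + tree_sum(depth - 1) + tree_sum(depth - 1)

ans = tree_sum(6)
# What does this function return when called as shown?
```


tree_sum(6)
= 1 + tree_sum(5) + tree_sum(5)
= 1 + 2 * tree_sum(5)
tree_sum(k) = 2^(k+1) - 1
tree_sum(0) = 1
tree_sum(1) = 3
tree_sum(2) = 7
tree_sum(3) = 15
tree_sum(4) = 31
tree_sum(6) = 2^7 - 1 = 127


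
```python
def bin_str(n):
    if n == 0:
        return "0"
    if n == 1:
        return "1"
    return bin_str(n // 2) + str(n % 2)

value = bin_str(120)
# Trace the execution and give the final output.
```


bin_str(120)
= bin_str(60) + "0"
= bin_str(30) + "0" + "0"
= bin_str(15) + "0" + "0" + "0"
= bin_str(7) + "1" + "0" + "0" + "0"
= bin_str(3) + "1" + "1" + "0" + "0" + "0"
= bin_str(1) + "1" + "1" + "1" + "0" + "0" + "0"
= "1" + "1" + "1" + "1" + "0" + "0" + "0"
= "1111000"


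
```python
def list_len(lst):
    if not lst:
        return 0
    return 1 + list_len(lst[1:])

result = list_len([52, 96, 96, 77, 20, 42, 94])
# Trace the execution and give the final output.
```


list_len([52, 96, 96, 77, 20, 42, 94])
= 1 + list_len([96, 96, 77, 20, 42, 94])
= 1 + 1 + list_len([96, 77, 20, 42, 94])
= 1 + 1 + 1 + list_len([77, 20, 42, 94])
= 1 + 1 + 1 + 1 + list_len([20, 42, 94])
= 1 + 1 + 1 + 1 + 1 + list_len([42, 94])
= 1 + 1 + 1 + 1 + 1 + 1 + list_len([94])
= 1 + 1 + 1 + 1 + 1 + 1 + 1 + list_len([])
= 1 + 1 + 1 + 1 + 1 + 1 + 1 + 0
= 7


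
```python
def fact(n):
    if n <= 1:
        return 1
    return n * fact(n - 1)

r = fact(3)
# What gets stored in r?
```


fact(3)
= 3 * fact(2)
= 3 * 2 * fact(1)
= 3 * 2 * 1
= 6


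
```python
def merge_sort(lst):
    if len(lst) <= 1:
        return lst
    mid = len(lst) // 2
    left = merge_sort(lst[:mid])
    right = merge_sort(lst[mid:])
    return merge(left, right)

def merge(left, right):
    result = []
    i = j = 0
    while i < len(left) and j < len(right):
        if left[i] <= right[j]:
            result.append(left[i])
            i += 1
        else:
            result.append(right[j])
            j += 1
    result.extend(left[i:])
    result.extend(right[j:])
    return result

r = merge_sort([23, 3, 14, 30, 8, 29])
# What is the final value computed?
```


merge_sort([23, 3, 14, 30, 8, 29])
Split into [23, 3, 14] and [30, 8, 29]
Left sorted: [3, 14, 23]
Right sorted: [8, 29, 30]
Merge [3, 14, 23] and [8, 29, 30]
= [3, 8, 14, 23, 29, 30]


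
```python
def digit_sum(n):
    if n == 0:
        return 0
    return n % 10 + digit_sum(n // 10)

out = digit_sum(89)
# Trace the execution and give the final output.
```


digit_sum(89)
= 9 + digit_sum(8)
= 9 + 8 + digit_sum(0)
= 9 + 8 + 0
= 17


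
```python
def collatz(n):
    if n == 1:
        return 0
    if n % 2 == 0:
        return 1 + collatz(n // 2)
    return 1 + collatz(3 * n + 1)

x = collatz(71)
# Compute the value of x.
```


collatz(71)
71 is odd -> 3*71+1 = 214 -> collatz(214)
214 is even -> collatz(107)
107 is odd -> 3*107+1 = 322 -> collatz(322)
322 is even -> collatz(161)
161 is odd -> 3*161+1 = 484 -> collatz(484)
484 is even -> collatz(242)
242 is even -> collatz(121)
121 is odd -> 3*121+1 = 364 -> collatz(364)
364 is even -> collatz(182)
182 is even -> collatz(91)
91 is odd -> 3*91+1 = 274 -> collatz(274)
274 is even -> collatz(137)
137 is odd -> 3*137+1 = 412 -> collatz(412)
412 is even -> collatz(206)
206 is even -> collatz(103)
103 is odd -> 3*103+1 = 310 -> collatz(310)
310 is even -> collatz(155)
155 is odd -> 3*155+1 = 466 -> collatz(466)
466 is even -> collatz(233)
233 is odd -> 3*233+1 = 700 -> collatz(700)
700 is even -> collatz(350)
350 is even -> collatz(175)
175 is odd -> 3*175+1 = 526 -> collatz(526)
526 is even -> collatz(263)
263 is odd -> 3*263+1 = 790 -> collatz(790)
790 is even -> collatz(395)
395 is odd -> 3*395+1 = 1186 -> collatz(1186)
1186 is even -> collatz(593)
593 is odd -> 3*593+1 = 1780 -> collatz(1780)
1780 is even -> collatz(890)
890 is even -> collatz(445)
445 is odd -> 3*445+1 = 1336 -> collatz(1336)
1336 is even -> collatz(668)
668 is even -> collatz(334)
334 is even -> collatz(167)
167 is odd -> 3*167+1 = 502 -> collatz(502)
502 is even -> collatz(251)
251 is odd -> 3*251+1 = 754 -> collatz(754)
754 is even -> collatz(377)
377 is odd -> 3*377+1 = 1132 -> collatz(1132)
1132 is even -> collatz(566)
566 is even -> collatz(283)
283 is odd -> 3*283+1 = 850 -> collatz(850)
850 is even -> collatz(425)
425 is odd -> 3*425+1 = 1276 -> collatz(1276)
1276 is even -> collatz(638)
638 is even -> collatz(319)
319 is odd -> 3*319+1 = 958 -> collatz(958)
958 is even -> collatz(479)
479 is odd -> 3*479+1 = 1438 -> collatz(1438)
1438 is even -> collatz(719)
719 is odd -> 3*719+1 = 2158 -> collatz(2158)
2158 is even -> collatz(1079)
1079 is odd -> 3*1079+1 = 3238 -> collatz(3238)
3238 is even -> collatz(1619)
1619 is odd -> 3*1619+1 = 4858 -> collatz(4858)
4858 is even -> collatz(2429)
2429 is odd -> 3*2429+1 = 7288 -> collatz(7288)
7288 is even -> collatz(3644)
3644 is even -> collatz(1822)
1822 is even -> collatz(911)
911 is odd -> 3*911+1 = 2734 -> collatz(2734)
2734 is even -> collatz(1367)
1367 is odd -> 3*1367+1 = 4102 -> collatz(4102)
4102 is even -> collatz(2051)
2051 is odd -> 3*2051+1 = 6154 -> collatz(6154)
6154 is even -> collatz(3077)
3077 is odd -> 3*3077+1 = 9232 -> collatz(9232)
9232 is even -> collatz(4616)
4616 is even -> collatz(2308)
2308 is even -> collatz(1154)
1154 is even -> collatz(577)
577 is odd -> 3*577+1 = 1732 -> collatz(1732)
1732 is even -> collatz(866)
866 is even -> collatz(433)
433 is odd -> 3*433+1 = 1300 -> collatz(1300)
1300 is even -> collatz(650)
650 is even -> collatz(325)
325 is odd -> 3*325+1 = 976 -> collatz(976)
976 is even -> collatz(488)
488 is even -> collatz(244)
244 is even -> collatz(122)
122 is even -> collatz(61)
61 is odd -> 3*61+1 = 184 -> collatz(184)
184 is even -> collatz(92)
92 is even -> collatz(46)
46 is even -> collatz(23)
23 is odd -> 3*23+1 = 70 -> collatz(70)
70 is even -> collatz(35)
35 is odd -> 3*35+1 = 106 -> collatz(106)
106 is even -> collatz(53)
53 is odd -> 3*53+1 = 160 -> collatz(160)
160 is even -> collatz(80)
80 is even -> collatz(40)
40 is even -> collatz(20)
20 is even -> collatz(10)
10 is even -> collatz(5)
5 is odd -> 3*5+1 = 16 -> collatz(16)
16 is even -> collatz(8)
8 is even -> collatz(4)
4 is even -> collatz(2)
2 is even -> collatz(1)
Reached 1 after 102 steps
= 102


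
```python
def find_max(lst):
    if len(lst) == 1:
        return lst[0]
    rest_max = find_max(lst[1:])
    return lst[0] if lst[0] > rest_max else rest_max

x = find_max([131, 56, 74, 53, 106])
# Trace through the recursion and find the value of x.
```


find_max([131, 56, 74, 53, 106])
= compare 131 with find_max([56, 74, 53, 106])
= compare 56 with find_max([74, 53, 106])
= compare 74 with find_max([53, 106])
= compare 53 with find_max([106])
Base: find_max([106]) = 106
compare 53 with 106: max = 106
compare 74 with 106: max = 106
compare 56 with 106: max = 106
compare 131 with 106: max = 131
= 131


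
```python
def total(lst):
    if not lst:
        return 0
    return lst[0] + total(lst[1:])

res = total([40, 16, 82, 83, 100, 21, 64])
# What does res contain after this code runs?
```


total([40, 16, 82, 83, 100, 21, 64])
= 40 + total([16, 82, 83, 100, 21, 64])
= 40 + 16 + total([82, 83, 100, 21, 64])
= 40 + 16 + 82 + total([83, 100, 21, 64])
= 40 + 16 + 82 + 83 + total([100, 21, 64])
= 40 + 16 + 82 + 83 + 100 + total([21, 64])
= 40 + 16 + 82 + 83 + 100 + 21 + total([64])
= 40 + 16 + 82 + 83 + 100 + 21 + 64 + total([])
= 40 + 16 + 82 + 83 + 100 + 21 + 64 + 0
= 406
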